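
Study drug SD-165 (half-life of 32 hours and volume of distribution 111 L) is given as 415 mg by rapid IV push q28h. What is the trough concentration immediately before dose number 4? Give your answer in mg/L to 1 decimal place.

f = (1/2)^(τ/t½) = (1/2)^(28/32) ≈ 0.5453.
C₀ = D/Vd = 415/111 ≈ 3.739 mg/L.
Before the 4th dose, 3 doses have been given. Superposition: Cmin = C₀·(f + f² + … + f^3).
≈ 3.739 × (0.5453 + 0.2974 + 0.1621) ≈ 3.739 × 1.0048 ≈ 3.757 mg/L.

3.8 mg/L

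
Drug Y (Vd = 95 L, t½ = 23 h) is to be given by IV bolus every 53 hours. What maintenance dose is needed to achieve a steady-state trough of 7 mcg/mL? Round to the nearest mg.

τ/t½ = 53/23 ≈ 2.3043, so f = (1/2)^(53/23) ≈ 0.202452.
Cmin,ss = (D/Vd)·f/(1−f), so D = Cmin,ss·Vd·(1−f)/f.
D = 7 × 95 × (1−f)/f ≈ 7 × 95 × 3.93944 ≈ 2619.73 mg.

2620 mg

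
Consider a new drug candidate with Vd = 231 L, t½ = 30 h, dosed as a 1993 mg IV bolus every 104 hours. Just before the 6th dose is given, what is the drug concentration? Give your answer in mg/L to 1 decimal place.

0.9 mg/L

f = (1/2)^(τ/t½) = (1/2)^(104/30) ≈ 0.0905.
C₀ = D/Vd = 1993/231 ≈ 8.628 mg/L.
Before the 6th dose, 5 doses have been given. Superposition: Cmin = C₀·(f + f² + … + f^5).
≈ 8.628 × (0.0905 + 0.0082 + 0.0007 + 0.0001 + 0.0000) ≈ 8.628 × 0.0995 ≈ 0.858 mg/L.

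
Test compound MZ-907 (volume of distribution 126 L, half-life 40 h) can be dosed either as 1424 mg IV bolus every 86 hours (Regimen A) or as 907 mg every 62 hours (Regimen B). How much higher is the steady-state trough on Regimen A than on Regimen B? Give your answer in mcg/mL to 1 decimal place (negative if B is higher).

Regimen A: f = (1/2)^(86/40) ≈ 0.2253; Cmin,ss = (1424/126)·f/(1−f) ≈ 3.287 mcg/mL.
Regimen B: f = (1/2)^(62/40) ≈ 0.3415; Cmin,ss = (907/126)·f/(1−f) ≈ 3.733 mcg/mL.
Difference ≈ 3.287 − 3.733 ≈ -0.446 mcg/mL.

-0.4 mcg/mL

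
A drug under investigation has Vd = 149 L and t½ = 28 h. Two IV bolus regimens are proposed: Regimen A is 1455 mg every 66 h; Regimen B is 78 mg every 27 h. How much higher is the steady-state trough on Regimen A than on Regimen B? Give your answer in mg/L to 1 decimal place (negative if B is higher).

1.8 mg/L

Regimen A: f = (1/2)^(66/28) ≈ 0.1952; Cmin,ss = (1455/149)·f/(1−f) ≈ 2.368 mg/L.
Regimen B: f = (1/2)^(27/28) ≈ 0.5125; Cmin,ss = (78/149)·f/(1−f) ≈ 0.550 mg/L.
Difference ≈ 2.368 − 0.550 ≈ 1.818 mg/L.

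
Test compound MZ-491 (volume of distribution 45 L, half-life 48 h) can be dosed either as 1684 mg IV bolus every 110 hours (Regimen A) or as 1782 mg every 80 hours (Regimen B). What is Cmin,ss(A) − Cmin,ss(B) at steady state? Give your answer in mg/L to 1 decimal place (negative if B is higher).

Regimen A: f = (1/2)^(110/48) ≈ 0.2042; Cmin,ss = (1684/45)·f/(1−f) ≈ 9.602 mg/L.
Regimen B: f = (1/2)^(80/48) ≈ 0.3150; Cmin,ss = (1782/45)·f/(1−f) ≈ 18.210 mg/L.
Difference ≈ 9.602 − 18.210 ≈ -8.608 mg/L.

-8.6 mg/L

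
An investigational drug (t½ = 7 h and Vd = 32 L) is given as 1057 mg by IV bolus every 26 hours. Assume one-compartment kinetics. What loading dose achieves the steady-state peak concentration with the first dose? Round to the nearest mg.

1144 mg

f = (1/2)^(26/7) ≈ 0.076188; accumulation ratio R = 1/(1−f) ≈ 1.08247.
Loading dose to hit Cmax,ss on first dose: D_load = D_maint·R ≈ 1057 × 1.08247 ≈ 1144.17 mg.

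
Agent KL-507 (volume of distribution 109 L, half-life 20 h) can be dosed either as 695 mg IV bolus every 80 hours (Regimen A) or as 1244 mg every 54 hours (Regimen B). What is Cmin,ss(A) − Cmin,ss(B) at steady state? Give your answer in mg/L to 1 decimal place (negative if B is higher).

-1.7 mg/L

Regimen A: f = (1/2)^(80/20) ≈ 0.0625; Cmin,ss = (695/109)·f/(1−f) ≈ 0.425 mg/L.
Regimen B: f = (1/2)^(54/20) ≈ 0.1539; Cmin,ss = (1244/109)·f/(1−f) ≈ 2.076 mg/L.
Difference ≈ 0.425 − 2.076 ≈ -1.651 mg/L.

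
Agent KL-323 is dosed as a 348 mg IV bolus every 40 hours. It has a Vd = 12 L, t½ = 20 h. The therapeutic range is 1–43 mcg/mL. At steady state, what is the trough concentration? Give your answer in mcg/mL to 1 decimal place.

The dosing interval is 2 half-lives, so f = 2^(−2) = 0.25.
At steady state, R = 1/(1 − 0.25) = 4/3.
Single-dose peak C₀ = D/Vd = 348/12 = 29 mcg/mL.
Steady-state peak Cmax,ss = C₀·R = 29 × 4/3 ≈ 38.667 mcg/mL.
Steady-state trough Cmin,ss = Cmax,ss·f ≈ 38.667 × 0.25 ≈ 9.667 mcg/mL.
Trough 9.7 mcg/mL vs MEC 1 mcg/mL: adequate.

9.7 mcg/mL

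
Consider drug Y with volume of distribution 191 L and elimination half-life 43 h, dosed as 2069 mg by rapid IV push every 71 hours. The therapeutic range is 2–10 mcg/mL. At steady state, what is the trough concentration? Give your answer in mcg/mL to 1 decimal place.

5.1 mcg/mL

Over one 71-h interval, 71/43 ≈ 1.6512 half-lives elapse, leaving f ≈ 0.3184 of each dose.
Accumulation ratio R = 1/(1 − f) ≈ 1/0.6816 ≈ 1.4671.
Single-dose peak C₀ = D/Vd = 2069/191 ≈ 10.832 mcg/mL.
Cmax,ss = C₀/(1 − f) ≈ 10.832/0.6816 ≈ 15.892 mcg/mL.
One interval later, Cmin,ss = Cmax,ss·e^(−kτ) ≈ 15.892 × 0.3184 ≈ 5.060 mcg/mL.
Trough 5.1 mcg/mL vs MEC 2 mcg/mL: adequate.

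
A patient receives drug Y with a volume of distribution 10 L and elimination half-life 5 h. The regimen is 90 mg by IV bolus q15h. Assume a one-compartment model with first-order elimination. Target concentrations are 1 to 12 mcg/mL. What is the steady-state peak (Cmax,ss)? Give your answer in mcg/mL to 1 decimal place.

τ = 15 h = 3 half-lives, so f = (1/2)^3 = 0.125.
Accumulation ratio R = 1/(1 − f) = 1/0.875 = 8/7.
Single-dose peak C₀ = D/Vd = 90/10 = 9 mcg/mL.
Steady-state peak Cmax,ss = C₀·R = 9 × 8/7 ≈ 10.286 mcg/mL.
Peak 10.3 mcg/mL vs MTC 12 mcg/mL: below toxic threshold.

10.3 mcg/mL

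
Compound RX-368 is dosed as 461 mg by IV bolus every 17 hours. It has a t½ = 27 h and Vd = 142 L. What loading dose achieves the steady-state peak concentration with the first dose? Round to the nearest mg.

1304 mg

f = (1/2)^(17/27) ≈ 0.646342; accumulation ratio R = 1/(1−f) ≈ 2.82759.
Loading dose to hit Cmax,ss on first dose: D_load = D_maint·R ≈ 461 × 2.82759 ≈ 1303.52 mg.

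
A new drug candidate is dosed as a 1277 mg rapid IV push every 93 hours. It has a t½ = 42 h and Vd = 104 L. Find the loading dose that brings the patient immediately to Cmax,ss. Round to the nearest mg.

f = (1/2)^(93/42) ≈ 0.215493; accumulation ratio R = 1/(1−f) ≈ 1.27469.
Loading dose to hit Cmax,ss on first dose: D_load = D_maint·R ≈ 1277 × 1.27469 ≈ 1627.78 mg.

1628 mg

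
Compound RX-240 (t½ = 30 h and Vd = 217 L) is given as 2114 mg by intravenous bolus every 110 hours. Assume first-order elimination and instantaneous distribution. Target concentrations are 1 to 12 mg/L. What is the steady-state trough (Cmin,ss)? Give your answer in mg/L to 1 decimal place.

0.8 mg/L

τ/t½ = 110/30 ≈ 3.6667, so fraction remaining f = (1/2)^(110/30) ≈ 0.0787.
At steady state, accumulation factor R = 1/(1 − e^(−kτ)) ≈ 1.0854.
Single-dose peak C₀ = D/Vd = 2114/217 ≈ 9.742 mg/L.
Steady-state peak Cmax,ss = C₀·R ≈ 9.742 × 1.0854 ≈ 10.574 mg/L.
Steady-state trough Cmin,ss = Cmax,ss·f ≈ 10.574 × 0.0787 ≈ 0.832 mg/L.
Trough 0.8 mg/L vs MEC 1 mg/L: subtherapeutic.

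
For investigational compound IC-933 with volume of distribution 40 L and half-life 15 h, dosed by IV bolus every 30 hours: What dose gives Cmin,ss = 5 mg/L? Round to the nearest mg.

600 mg

τ/t½ = 30/15 ≈ 2, so f = (1/2)^(30/15) ≈ 0.250000.
Cmin,ss = (D/Vd)·f/(1−f), so D = Cmin,ss·Vd·(1−f)/f.
D = 5 × 40 × (1−f)/f ≈ 5 × 40 × 3.00000 ≈ 600.00 mg.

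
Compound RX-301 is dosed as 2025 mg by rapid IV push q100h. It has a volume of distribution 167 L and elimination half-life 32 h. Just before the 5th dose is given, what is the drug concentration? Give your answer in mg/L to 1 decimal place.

1.6 mg/L

f = (1/2)^(τ/t½) = (1/2)^(100/32) ≈ 0.1146.
C₀ = D/Vd = 2025/167 ≈ 12.126 mg/L.
Before the 5th dose, 4 doses have been given. Superposition: Cmin = C₀·(f + f² + … + f^4).
≈ 12.126 × (0.1146 + 0.0131 + 0.0015 + 0.0002) ≈ 12.126 × 0.1294 ≈ 1.569 mg/L.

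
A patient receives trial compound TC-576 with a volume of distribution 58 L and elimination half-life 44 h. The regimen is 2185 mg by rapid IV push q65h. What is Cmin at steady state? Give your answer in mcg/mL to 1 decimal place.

21.1 mcg/mL

k = ln2/t½ = ln2/44 ≈ 0.015753 h⁻¹; fraction remaining f = e^(−kτ) = e^(−0.015753×65) ≈ 0.3592.
Each bolus raises the concentration by D/Vd = 2185/58 ≈ 37.672 mcg/mL.
Steady-state trough Cmin,ss = C₀·f/(1−f) ≈ 37.672 × 0.3592/0.6408 ≈ 21.117 mcg/mL.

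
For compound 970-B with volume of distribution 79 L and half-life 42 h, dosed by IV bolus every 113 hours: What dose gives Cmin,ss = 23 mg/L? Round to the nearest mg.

τ/t½ = 113/42 ≈ 2.6905, so f = (1/2)^(113/42) ≈ 0.154912.
Cmin,ss = (D/Vd)·f/(1−f), so D = Cmin,ss·Vd·(1−f)/f.
D = 23 × 79 × (1−f)/f ≈ 23 × 79 × 5.45528 ≈ 9912.24 mg.

9912 mg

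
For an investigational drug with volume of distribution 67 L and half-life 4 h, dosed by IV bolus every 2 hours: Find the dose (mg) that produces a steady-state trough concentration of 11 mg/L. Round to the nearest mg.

305 mg

τ/t½ = 2/4 ≈ 0.5, so f = (1/2)^(2/4) ≈ 0.707107.
Cmin,ss = (D/Vd)·f/(1−f), so D = Cmin,ss·Vd·(1−f)/f.
D = 11 × 67 × (1−f)/f ≈ 11 × 67 × 0.41421 ≈ 305.27 mg.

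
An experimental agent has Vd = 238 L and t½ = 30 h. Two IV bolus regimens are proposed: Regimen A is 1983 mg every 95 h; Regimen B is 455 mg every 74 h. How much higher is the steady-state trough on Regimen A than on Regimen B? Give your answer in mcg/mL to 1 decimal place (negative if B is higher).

Regimen A: f = (1/2)^(95/30) ≈ 0.1114; Cmin,ss = (1983/238)·f/(1−f) ≈ 1.045 mcg/mL.
Regimen B: f = (1/2)^(74/30) ≈ 0.1809; Cmin,ss = (455/238)·f/(1−f) ≈ 0.422 mcg/mL.
Difference ≈ 1.045 − 0.422 ≈ 0.623 mcg/mL.

0.6 mcg/mL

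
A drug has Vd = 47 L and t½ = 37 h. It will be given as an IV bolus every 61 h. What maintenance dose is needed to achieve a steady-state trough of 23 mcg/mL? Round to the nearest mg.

2308 mg

τ/t½ = 61/37 ≈ 1.6486, so f = (1/2)^(61/37) ≈ 0.318939.
Cmin,ss = (D/Vd)·f/(1−f), so D = Cmin,ss·Vd·(1−f)/f.
D = 23 × 47 × (1−f)/f ≈ 23 × 47 × 2.13540 ≈ 2308.37 mg.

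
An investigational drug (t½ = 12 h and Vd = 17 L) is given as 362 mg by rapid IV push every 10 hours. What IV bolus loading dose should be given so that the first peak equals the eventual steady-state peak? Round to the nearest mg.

825 mg

f = (1/2)^(10/12) ≈ 0.561231; accumulation ratio R = 1/(1−f) ≈ 2.27910.
Loading dose to hit Cmax,ss on first dose: D_load = D_maint·R ≈ 362 × 2.27910 ≈ 825.03 mg.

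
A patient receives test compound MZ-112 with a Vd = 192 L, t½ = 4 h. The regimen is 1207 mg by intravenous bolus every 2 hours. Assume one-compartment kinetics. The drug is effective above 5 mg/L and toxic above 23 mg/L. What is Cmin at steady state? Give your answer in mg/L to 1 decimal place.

Over one 2-h interval, 2/4 ≈ 0.5 half-lives elapse, leaving f ≈ 0.7071 of each dose.
Accumulation ratio R = 1/(1 − f) ≈ 1/0.2929 ≈ 3.4141.
Each bolus raises the concentration by D/Vd = 1207/192 ≈ 6.286 mg/L.
Cmax,ss = C₀/(1 − f) ≈ 6.286/0.2929 ≈ 21.461 mg/L.
One interval later, Cmin,ss = Cmax,ss·e^(−kτ) ≈ 21.461 × 0.7071 ≈ 15.175 mg/L.
Trough 15.2 mg/L vs MEC 5 mg/L: adequate.

15.2 mg/L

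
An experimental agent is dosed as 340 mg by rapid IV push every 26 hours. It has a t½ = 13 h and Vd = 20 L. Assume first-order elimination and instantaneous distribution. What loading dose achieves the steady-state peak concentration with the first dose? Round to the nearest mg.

f = (1/2)^(26/13) ≈ 0.250000; accumulation ratio R = 1/(1−f) ≈ 1.33333.
Loading dose to hit Cmax,ss on first dose: D_load = D_maint·R ≈ 340 × 1.33333 ≈ 453.33 mg.

453 mg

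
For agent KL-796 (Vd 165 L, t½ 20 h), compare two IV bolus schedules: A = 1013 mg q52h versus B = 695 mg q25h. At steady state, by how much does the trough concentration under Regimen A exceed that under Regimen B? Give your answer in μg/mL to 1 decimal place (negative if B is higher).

-1.8 μg/mL

Regimen A: f = (1/2)^(52/20) ≈ 0.1649; Cmin,ss = (1013/165)·f/(1−f) ≈ 1.212 μg/mL.
Regimen B: f = (1/2)^(25/20) ≈ 0.4204; Cmin,ss = (695/165)·f/(1−f) ≈ 3.055 μg/mL.
Difference ≈ 1.212 − 3.055 ≈ -1.843 μg/mL.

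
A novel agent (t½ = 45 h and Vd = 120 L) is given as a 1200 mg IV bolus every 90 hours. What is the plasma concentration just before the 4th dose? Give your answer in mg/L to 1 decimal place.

f = (1/2)^(τ/t½) = (1/2)^(90/45) ≈ 0.2500.
C₀ = D/Vd = 1200/120 ≈ 10.000 mg/L.
Before the 4th dose, 3 doses have been given. Superposition: Cmin = C₀·(f + f² + … + f^3).
≈ 10.000 × (0.2500 + 0.0625 + 0.0156) ≈ 10.000 × 0.3281 ≈ 3.281 mg/L.

3.3 mg/L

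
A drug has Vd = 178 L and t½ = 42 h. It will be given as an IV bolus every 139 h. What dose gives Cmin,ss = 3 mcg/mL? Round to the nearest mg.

τ/t½ = 139/42 ≈ 3.3095, so f = (1/2)^(139/42) ≈ 0.100864.
Cmin,ss = (D/Vd)·f/(1−f), so D = Cmin,ss·Vd·(1−f)/f.
D = 3 × 178 × (1−f)/f ≈ 3 × 178 × 8.91434 ≈ 4760.26 mg.

4760 mg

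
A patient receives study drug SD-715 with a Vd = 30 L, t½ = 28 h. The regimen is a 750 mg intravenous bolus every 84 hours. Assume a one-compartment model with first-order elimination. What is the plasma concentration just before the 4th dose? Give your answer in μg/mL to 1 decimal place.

f = (1/2)^(τ/t½) = (1/2)^(84/28) ≈ 0.1250.
C₀ = D/Vd = 750/30 ≈ 25.000 μg/mL.
Before the 4th dose, 3 doses have been given. Superposition: Cmin = C₀·(f + f² + … + f^3).
≈ 25.000 × (0.1250 + 0.0156 + 0.0020) ≈ 25.000 × 0.1426 ≈ 3.565 μg/mL.

3.6 μg/mL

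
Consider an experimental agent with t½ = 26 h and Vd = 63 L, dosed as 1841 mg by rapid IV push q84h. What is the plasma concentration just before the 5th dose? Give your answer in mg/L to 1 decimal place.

f = (1/2)^(τ/t½) = (1/2)^(84/26) ≈ 0.1065.
C₀ = D/Vd = 1841/63 ≈ 29.222 mg/L.
Before the 5th dose, 4 doses have been given. Superposition: Cmin = C₀·(f + f² + … + f^4).
≈ 29.222 × (0.1065 + 0.0113 + 0.0012 + 0.0001) ≈ 29.222 × 0.1191 ≈ 3.480 mg/L.

3.5 mg/L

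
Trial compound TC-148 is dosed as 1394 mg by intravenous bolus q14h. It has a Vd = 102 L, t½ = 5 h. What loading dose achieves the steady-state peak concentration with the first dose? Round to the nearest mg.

f = (1/2)^(14/5) ≈ 0.143587; accumulation ratio R = 1/(1−f) ≈ 1.16766.
Loading dose to hit Cmax,ss on first dose: D_load = D_maint·R ≈ 1394 × 1.16766 ≈ 1627.72 mg.

1628 mg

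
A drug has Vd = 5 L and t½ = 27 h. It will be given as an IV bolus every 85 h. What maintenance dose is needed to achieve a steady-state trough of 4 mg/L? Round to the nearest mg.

157 mg

τ/t½ = 85/27 ≈ 3.1481, so f = (1/2)^(85/27) ≈ 0.112801.
Cmin,ss = (D/Vd)·f/(1−f), so D = Cmin,ss·Vd·(1−f)/f.
D = 4 × 5 × (1−f)/f ≈ 4 × 5 × 7.86517 ≈ 157.30 mg.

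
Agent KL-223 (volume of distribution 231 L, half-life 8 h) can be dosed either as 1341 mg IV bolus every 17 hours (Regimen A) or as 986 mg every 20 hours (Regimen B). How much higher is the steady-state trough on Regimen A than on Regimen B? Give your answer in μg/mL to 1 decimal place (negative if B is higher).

Regimen A: f = (1/2)^(17/8) ≈ 0.2293; Cmin,ss = (1341/231)·f/(1−f) ≈ 1.727 μg/mL.
Regimen B: f = (1/2)^(20/8) ≈ 0.1768; Cmin,ss = (986/231)·f/(1−f) ≈ 0.917 μg/mL.
Difference ≈ 1.727 − 0.917 ≈ 0.810 μg/mL.

0.8 μg/mL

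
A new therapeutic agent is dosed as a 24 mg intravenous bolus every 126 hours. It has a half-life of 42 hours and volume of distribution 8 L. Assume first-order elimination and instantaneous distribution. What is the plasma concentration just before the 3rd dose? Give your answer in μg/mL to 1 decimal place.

f = (1/2)^(τ/t½) = (1/2)^(126/42) ≈ 0.1250.
C₀ = D/Vd = 24/8 ≈ 3.000 μg/mL.
Before the 3rd dose, 2 doses have been given. Superposition: Cmin = C₀·(f + f²).
≈ 3.000 × (0.1250 + 0.0156) ≈ 3.000 × 0.1406 ≈ 0.422 μg/mL.

0.4 μg/mL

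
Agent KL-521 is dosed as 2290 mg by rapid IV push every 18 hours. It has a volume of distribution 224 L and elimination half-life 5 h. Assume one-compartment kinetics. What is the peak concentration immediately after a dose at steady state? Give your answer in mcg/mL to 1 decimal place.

Over one 18-h interval, 18/5 ≈ 3.6 half-lives elapse, leaving f ≈ 0.0825 of each dose.
Accumulation ratio R = 1/(1 − f) ≈ 1/0.9175 ≈ 1.0899.
Each bolus raises the concentration by D/Vd = 2290/224 ≈ 10.223 mcg/mL.
Steady-state peak Cmax,ss = C₀·R ≈ 10.223 × 1.0899 ≈ 11.142 mcg/mL.

11.1 mcg/mL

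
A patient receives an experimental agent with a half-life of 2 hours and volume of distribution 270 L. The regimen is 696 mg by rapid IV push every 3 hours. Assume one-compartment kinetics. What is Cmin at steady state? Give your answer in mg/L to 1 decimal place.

1.4 mg/L

Over one 3-h interval, 3/2 ≈ 1.5 half-lives elapse, leaving f ≈ 0.3536 of each dose.
At steady state, accumulation factor R = 1/(1 − e^(−kτ)) ≈ 1.5470.
Each bolus raises the concentration by D/Vd = 696/270 ≈ 2.578 mg/L.
Steady-state peak Cmax,ss = C₀·R ≈ 2.578 × 1.5470 ≈ 3.988 mg/L.
One interval later, Cmin,ss = Cmax,ss·e^(−kτ) ≈ 3.988 × 0.3536 ≈ 1.410 mg/L.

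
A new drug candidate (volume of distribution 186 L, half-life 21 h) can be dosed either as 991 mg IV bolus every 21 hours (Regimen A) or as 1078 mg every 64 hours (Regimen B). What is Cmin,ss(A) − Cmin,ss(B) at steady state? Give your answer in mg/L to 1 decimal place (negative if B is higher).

4.5 mg/L

Regimen A: f = (1/2)^(21/21) ≈ 0.5000; Cmin,ss = (991/186)·f/(1−f) ≈ 5.328 mg/L.
Regimen B: f = (1/2)^(64/21) ≈ 0.1209; Cmin,ss = (1078/186)·f/(1−f) ≈ 0.797 mg/L.
Difference ≈ 5.328 − 0.797 ≈ 4.531 mg/L.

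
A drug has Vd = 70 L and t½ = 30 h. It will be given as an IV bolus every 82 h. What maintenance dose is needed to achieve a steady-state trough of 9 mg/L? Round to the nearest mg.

τ/t½ = 82/30 ≈ 2.7333, so f = (1/2)^(82/30) ≈ 0.150378.
Cmin,ss = (D/Vd)·f/(1−f), so D = Cmin,ss·Vd·(1−f)/f.
D = 9 × 70 × (1−f)/f ≈ 9 × 70 × 5.64991 ≈ 3559.44 mg.

3559 mg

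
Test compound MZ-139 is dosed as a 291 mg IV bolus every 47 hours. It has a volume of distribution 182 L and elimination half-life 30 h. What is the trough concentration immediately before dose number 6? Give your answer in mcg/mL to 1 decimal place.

f = (1/2)^(τ/t½) = (1/2)^(47/30) ≈ 0.3376.
C₀ = D/Vd = 291/182 ≈ 1.599 mcg/mL.
Before the 6th dose, 5 doses have been given. Superposition: Cmin = C₀·(f + f² + … + f^5).
≈ 1.599 × (0.3376 + 0.1140 + 0.0385 + 0.0130 + 0.0044) ≈ 1.599 × 0.5075 ≈ 0.811 mcg/mL.

0.8 mcg/mL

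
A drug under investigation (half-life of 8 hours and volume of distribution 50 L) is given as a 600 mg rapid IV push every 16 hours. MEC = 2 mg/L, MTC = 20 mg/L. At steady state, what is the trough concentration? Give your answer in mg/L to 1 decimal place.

4.0 mg/L

τ = 16 h = 2 half-lives, so f = (1/2)^2 = 0.25.
At steady state, R = 1/(1 − 0.25) = 4/3.
Single-dose peak C₀ = D/Vd = 600/50 = 12 mg/L.
Steady-state peak Cmax,ss = C₀·R = 12 × 4/3 ≈ 16.000 mg/L.
Steady-state trough Cmin,ss = Cmax,ss·f ≈ 16.000 × 0.25 ≈ 4.000 mg/L.
Trough 4.0 mg/L vs MEC 2 mg/L: adequate.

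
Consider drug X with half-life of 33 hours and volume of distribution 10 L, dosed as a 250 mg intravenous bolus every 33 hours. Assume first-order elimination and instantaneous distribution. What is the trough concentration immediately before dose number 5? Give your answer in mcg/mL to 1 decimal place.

23.4 mcg/mL

f = (1/2)^(τ/t½) = (1/2)^(33/33) ≈ 0.5000.
C₀ = D/Vd = 250/10 ≈ 25.000 mcg/mL.
Before the 5th dose, 4 doses have been given. Superposition: Cmin = C₀·(f + f² + … + f^4).
≈ 25.000 × (0.5000 + 0.2500 + 0.1250 + 0.0625) ≈ 25.000 × 0.9375 ≈ 23.438 mcg/mL.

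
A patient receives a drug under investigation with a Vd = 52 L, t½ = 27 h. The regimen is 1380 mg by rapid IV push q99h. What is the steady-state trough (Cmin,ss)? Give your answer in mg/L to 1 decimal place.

2.3 mg/L

k = ln2/t½ = ln2/27 ≈ 0.025672 h⁻¹; fraction remaining f = e^(−kτ) = e^(−0.025672×99) ≈ 0.0787.
Each bolus raises the concentration by D/Vd = 1380/52 ≈ 26.538 mg/L.
Steady-state trough Cmin,ss = C₀·f/(1−f) ≈ 26.538 × 0.0787/0.9213 ≈ 2.267 mg/L.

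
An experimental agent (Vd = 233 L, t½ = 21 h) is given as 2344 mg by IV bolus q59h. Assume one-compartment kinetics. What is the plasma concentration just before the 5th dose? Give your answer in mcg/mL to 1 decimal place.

f = (1/2)^(τ/t½) = (1/2)^(59/21) ≈ 0.1426.
C₀ = D/Vd = 2344/233 ≈ 10.060 mcg/mL.
Before the 5th dose, 4 doses have been given. Superposition: Cmin = C₀·(f + f² + … + f^4).
≈ 10.060 × (0.1426 + 0.0203 + 0.0029 + 0.0004) ≈ 10.060 × 0.1662 ≈ 1.672 mcg/mL.

1.7 mcg/mL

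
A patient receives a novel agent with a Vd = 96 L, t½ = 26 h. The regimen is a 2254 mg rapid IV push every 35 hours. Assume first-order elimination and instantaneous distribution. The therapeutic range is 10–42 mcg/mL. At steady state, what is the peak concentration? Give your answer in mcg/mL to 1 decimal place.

k = ln2/t½ = ln2/26 ≈ 0.026660 h⁻¹; fraction remaining f = e^(−kτ) = e^(−0.026660×35) ≈ 0.3933.
Accumulation ratio R = 1/(1 − f) ≈ 1/0.6067 ≈ 1.6483.
Each bolus raises the concentration by D/Vd = 2254/96 ≈ 23.479 mcg/mL.
Cmax,ss = C₀/(1 − f) ≈ 23.479/0.6067 ≈ 38.700 mcg/mL.
Peak 38.7 mcg/mL vs MTC 42 mcg/mL: below toxic threshold.

38.7 mcg/mL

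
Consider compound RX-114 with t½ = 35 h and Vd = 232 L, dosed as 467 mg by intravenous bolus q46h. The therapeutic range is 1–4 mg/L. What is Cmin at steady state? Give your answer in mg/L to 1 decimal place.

1.4 mg/L

Over one 46-h interval, 46/35 ≈ 1.3143 half-lives elapse, leaving f ≈ 0.4021 of each dose.
Accumulation ratio R = 1/(1 − f) ≈ 1/0.5979 ≈ 1.6725.
Each bolus raises the concentration by D/Vd = 467/232 ≈ 2.013 mg/L.
Steady-state peak Cmax,ss = C₀·R ≈ 2.013 × 1.6725 ≈ 3.367 mg/L.
One interval later, Cmin,ss = Cmax,ss·e^(−kτ) ≈ 3.367 × 0.4021 ≈ 1.354 mg/L.
Trough 1.4 mg/L vs MEC 1 mg/L: adequate.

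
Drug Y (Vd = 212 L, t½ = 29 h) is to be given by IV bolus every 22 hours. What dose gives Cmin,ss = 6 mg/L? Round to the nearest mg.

τ/t½ = 22/29 ≈ 0.75862, so f = (1/2)^(22/29) ≈ 0.591061.
Cmin,ss = (D/Vd)·f/(1−f), so D = Cmin,ss·Vd·(1−f)/f.
D = 6 × 212 × (1−f)/f ≈ 6 × 212 × 0.69187 ≈ 880.06 mg.

880 mg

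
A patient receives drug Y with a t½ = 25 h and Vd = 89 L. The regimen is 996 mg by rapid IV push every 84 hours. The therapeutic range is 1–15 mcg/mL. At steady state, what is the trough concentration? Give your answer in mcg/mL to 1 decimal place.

1.2 mcg/mL

Over one 84-h interval, 84/25 ≈ 3.36 half-lives elapse, leaving f ≈ 0.0974 of each dose.
Accumulation ratio R = 1/(1 − f) ≈ 1/0.9026 ≈ 1.1079.
Single-dose peak C₀ = D/Vd = 996/89 ≈ 11.191 mcg/mL.
Steady-state peak Cmax,ss = C₀·R ≈ 11.191 × 1.1079 ≈ 12.399 mcg/mL.
Steady-state trough Cmin,ss = Cmax,ss·f ≈ 12.399 × 0.0974 ≈ 1.208 mcg/mL.
Trough 1.2 mcg/mL vs MEC 1 mcg/mL: adequate.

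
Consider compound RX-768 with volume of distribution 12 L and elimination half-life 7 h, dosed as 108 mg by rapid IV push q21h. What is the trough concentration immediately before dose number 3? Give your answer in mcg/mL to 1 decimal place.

1.3 mcg/mL

f = (1/2)^(τ/t½) = (1/2)^(21/7) ≈ 0.1250.
C₀ = D/Vd = 108/12 ≈ 9.000 mcg/mL.
Before the 3rd dose, 2 doses have been given. Superposition: Cmin = C₀·(f + f²).
≈ 9.000 × (0.1250 + 0.0156) ≈ 9.000 × 0.1406 ≈ 1.265 mcg/mL.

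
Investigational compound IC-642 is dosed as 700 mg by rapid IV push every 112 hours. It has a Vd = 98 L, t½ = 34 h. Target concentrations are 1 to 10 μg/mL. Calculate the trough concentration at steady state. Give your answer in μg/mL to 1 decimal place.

Over one 112-h interval, 112/34 ≈ 3.2941 half-lives elapse, leaving f ≈ 0.1019 of each dose.
Single-dose peak C₀ = D/Vd = 700/98 ≈ 7.143 μg/mL.
Steady-state trough Cmin,ss = C₀·f/(1−f) ≈ 7.143 × 0.1019/0.8981 ≈ 0.810 μg/mL.
Trough 0.8 μg/mL vs MEC 1 μg/mL: subtherapeutic.

0.8 μg/mL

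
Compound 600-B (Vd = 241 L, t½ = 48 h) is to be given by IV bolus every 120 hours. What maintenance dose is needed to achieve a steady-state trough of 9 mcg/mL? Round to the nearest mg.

τ/t½ = 120/48 ≈ 2.5, so f = (1/2)^(120/48) ≈ 0.176777.
Cmin,ss = (D/Vd)·f/(1−f), so D = Cmin,ss·Vd·(1−f)/f.
D = 9 × 241 × (1−f)/f ≈ 9 × 241 × 4.65684 ≈ 10100.69 mg.

10101 mg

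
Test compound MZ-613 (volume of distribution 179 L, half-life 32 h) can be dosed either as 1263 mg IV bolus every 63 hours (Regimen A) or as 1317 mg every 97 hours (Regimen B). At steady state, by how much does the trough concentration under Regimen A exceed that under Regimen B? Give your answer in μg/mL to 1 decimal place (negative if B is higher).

Regimen A: f = (1/2)^(63/32) ≈ 0.2555; Cmin,ss = (1263/179)·f/(1−f) ≈ 2.421 μg/mL.
Regimen B: f = (1/2)^(97/32) ≈ 0.1223; Cmin,ss = (1317/179)·f/(1−f) ≈ 1.025 μg/mL.
Difference ≈ 2.421 − 1.025 ≈ 1.396 μg/mL.

1.4 μg/mL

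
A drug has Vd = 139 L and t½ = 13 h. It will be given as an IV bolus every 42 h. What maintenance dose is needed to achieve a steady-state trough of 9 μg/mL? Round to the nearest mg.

τ/t½ = 42/13 ≈ 3.2308, so f = (1/2)^(42/13) ≈ 0.106523.
Cmin,ss = (D/Vd)·f/(1−f), so D = Cmin,ss·Vd·(1−f)/f.
D = 9 × 139 × (1−f)/f ≈ 9 × 139 × 8.38764 ≈ 10492.94 mg.

10493 mg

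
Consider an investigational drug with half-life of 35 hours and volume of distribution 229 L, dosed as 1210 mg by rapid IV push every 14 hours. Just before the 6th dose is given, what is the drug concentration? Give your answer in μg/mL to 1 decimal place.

f = (1/2)^(τ/t½) = (1/2)^(14/35) ≈ 0.7579.
C₀ = D/Vd = 1210/229 ≈ 5.284 μg/mL.
Before the 6th dose, 5 doses have been given. Superposition: Cmin = C₀·(f + f² + … + f^5).
≈ 5.284 × (0.7579 + 0.5744 + 0.4353 + 0.3299 + 0.2501) ≈ 5.284 × 2.3476 ≈ 12.405 μg/mL.

12.4 μg/mL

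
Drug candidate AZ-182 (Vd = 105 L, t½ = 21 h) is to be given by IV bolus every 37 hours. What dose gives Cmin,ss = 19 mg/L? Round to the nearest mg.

4771 mg

τ/t½ = 37/21 ≈ 1.7619, so f = (1/2)^(37/21) ≈ 0.294859.
Cmin,ss = (D/Vd)·f/(1−f), so D = Cmin,ss·Vd·(1−f)/f.
D = 19 × 105 × (1−f)/f ≈ 19 × 105 × 2.39145 ≈ 4770.94 mg.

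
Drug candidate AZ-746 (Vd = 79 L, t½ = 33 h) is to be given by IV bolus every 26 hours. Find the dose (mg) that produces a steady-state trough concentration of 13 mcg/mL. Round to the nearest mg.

τ/t½ = 26/33 ≈ 0.78788, so f = (1/2)^(26/33) ≈ 0.579195.
Cmin,ss = (D/Vd)·f/(1−f), so D = Cmin,ss·Vd·(1−f)/f.
D = 13 × 79 × (1−f)/f ≈ 13 × 79 × 0.72653 ≈ 746.15 mg.

746 mg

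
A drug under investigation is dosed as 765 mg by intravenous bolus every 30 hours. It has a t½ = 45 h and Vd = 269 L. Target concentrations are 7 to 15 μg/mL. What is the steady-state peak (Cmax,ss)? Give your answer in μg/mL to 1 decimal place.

Over one 30-h interval, 30/45 ≈ 0.66667 half-lives elapse, leaving f ≈ 0.6300 of each dose.
At steady state, accumulation factor R = 1/(1 − e^(−kτ)) ≈ 2.7027.
Each bolus raises the concentration by D/Vd = 765/269 ≈ 2.844 μg/mL.
Steady-state peak Cmax,ss = C₀·R ≈ 2.844 × 2.7027 ≈ 7.686 μg/mL.
Peak 7.7 μg/mL vs MTC 15 μg/mL: below toxic threshold.

7.7 μg/mL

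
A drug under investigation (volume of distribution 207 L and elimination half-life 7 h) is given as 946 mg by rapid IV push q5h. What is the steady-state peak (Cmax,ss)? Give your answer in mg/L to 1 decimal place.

11.7 mg/L

τ/t½ = 5/7 ≈ 0.71429, so fraction remaining f = (1/2)^(5/7) ≈ 0.6095.
Accumulation ratio R = 1/(1 − f) ≈ 1/0.3905 ≈ 2.5608.
Each bolus raises the concentration by D/Vd = 946/207 ≈ 4.570 mg/L.
Cmax,ss = C₀/(1 − f) ≈ 4.570/0.3905 ≈ 11.703 mg/L.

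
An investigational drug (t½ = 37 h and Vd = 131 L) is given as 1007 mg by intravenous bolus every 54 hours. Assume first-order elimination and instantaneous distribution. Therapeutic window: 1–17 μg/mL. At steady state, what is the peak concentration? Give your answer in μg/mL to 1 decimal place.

τ/t½ = 54/37 ≈ 1.4595, so fraction remaining f = (1/2)^(54/37) ≈ 0.3636.
At steady state, accumulation factor R = 1/(1 − e^(−kτ)) ≈ 1.5713.
Each bolus raises the concentration by D/Vd = 1007/131 ≈ 7.687 μg/mL.
Cmax,ss = C₀/(1 − f) ≈ 7.687/0.6364 ≈ 12.079 μg/mL.
Peak 12.1 μg/mL vs MTC 17 μg/mL: below toxic threshold.

12.1 μg/mL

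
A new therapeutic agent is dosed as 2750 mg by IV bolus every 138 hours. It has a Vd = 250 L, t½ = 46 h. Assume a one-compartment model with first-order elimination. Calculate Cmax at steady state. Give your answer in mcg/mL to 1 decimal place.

12.6 mcg/mL

τ = 138 h = 3 half-lives, so f = (1/2)^3 = 0.125.
Accumulation ratio R = 1/(1 − f) = 1/0.875 = 8/7.
Single-dose peak C₀ = D/Vd = 2750/250 = 11 mcg/mL.
Steady-state peak Cmax,ss = C₀·R = 11 × 8/7 ≈ 12.571 mcg/mL.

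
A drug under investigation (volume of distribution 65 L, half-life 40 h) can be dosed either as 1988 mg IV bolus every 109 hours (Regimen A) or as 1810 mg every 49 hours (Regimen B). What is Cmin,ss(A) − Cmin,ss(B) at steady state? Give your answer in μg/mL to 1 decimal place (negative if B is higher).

Regimen A: f = (1/2)^(109/40) ≈ 0.1512; Cmin,ss = (1988/65)·f/(1−f) ≈ 5.448 μg/mL.
Regimen B: f = (1/2)^(49/40) ≈ 0.4278; Cmin,ss = (1810/65)·f/(1−f) ≈ 20.819 μg/mL.
Difference ≈ 5.448 − 20.819 ≈ -15.371 μg/mL.

-15.4 μg/mL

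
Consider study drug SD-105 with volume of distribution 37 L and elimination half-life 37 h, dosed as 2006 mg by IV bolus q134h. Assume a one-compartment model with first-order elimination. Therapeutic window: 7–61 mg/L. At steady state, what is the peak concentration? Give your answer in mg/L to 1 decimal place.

59.0 mg/L

Over one 134-h interval, 134/37 ≈ 3.6216 half-lives elapse, leaving f ≈ 0.0812 of each dose.
Accumulation ratio R = 1/(1 − f) ≈ 1/0.9188 ≈ 1.0884.
Each bolus raises the concentration by D/Vd = 2006/37 ≈ 54.216 mg/L.
Steady-state peak Cmax,ss = C₀·R ≈ 54.216 × 1.0884 ≈ 59.009 mg/L.
Peak 59.0 mg/L vs MTC 61 mg/L: below toxic threshold.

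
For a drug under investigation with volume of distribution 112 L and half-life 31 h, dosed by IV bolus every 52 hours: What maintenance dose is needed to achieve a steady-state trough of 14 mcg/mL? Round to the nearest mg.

3447 mg

τ/t½ = 52/31 ≈ 1.6774, so f = (1/2)^(52/31) ≈ 0.312641.
Cmin,ss = (D/Vd)·f/(1−f), so D = Cmin,ss·Vd·(1−f)/f.
D = 14 × 112 × (1−f)/f ≈ 14 × 112 × 2.19856 ≈ 3447.34 mg.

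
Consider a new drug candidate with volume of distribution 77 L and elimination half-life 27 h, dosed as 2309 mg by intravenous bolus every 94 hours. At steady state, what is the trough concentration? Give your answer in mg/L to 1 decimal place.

k = ln2/t½ = ln2/27 ≈ 0.025672 h⁻¹; fraction remaining f = e^(−kτ) = e^(−0.025672×94) ≈ 0.0895.
Accumulation ratio R = 1/(1 − f) ≈ 1/0.9105 ≈ 1.0983.
Single-dose peak C₀ = D/Vd = 2309/77 ≈ 29.987 mg/L.
Steady-state peak Cmax,ss = C₀·R ≈ 29.987 × 1.0983 ≈ 32.935 mg/L.
One interval later, Cmin,ss = Cmax,ss·e^(−kτ) ≈ 32.935 × 0.0895 ≈ 2.948 mg/L.

2.9 mg/L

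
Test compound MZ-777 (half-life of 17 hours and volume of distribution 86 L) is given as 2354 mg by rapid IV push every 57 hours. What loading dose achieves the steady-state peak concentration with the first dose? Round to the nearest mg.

f = (1/2)^(57/17) ≈ 0.097873; accumulation ratio R = 1/(1−f) ≈ 1.10849.
Loading dose to hit Cmax,ss on first dose: D_load = D_maint·R ≈ 2354 × 1.10849 ≈ 2609.39 mg.

2609 mg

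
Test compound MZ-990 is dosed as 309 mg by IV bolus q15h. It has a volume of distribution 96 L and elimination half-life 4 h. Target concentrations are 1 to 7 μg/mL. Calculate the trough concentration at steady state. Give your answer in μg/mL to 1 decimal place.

k = ln2/t½ = ln2/4 ≈ 0.173287 h⁻¹; fraction remaining f = e^(−kτ) = e^(−0.173287×15) ≈ 0.0743.
Single-dose peak C₀ = D/Vd = 309/96 ≈ 3.219 μg/mL.
Steady-state trough Cmin,ss = C₀·f/(1−f) ≈ 3.219 × 0.0743/0.9257 ≈ 0.258 μg/mL.
Trough 0.3 μg/mL vs MEC 1 μg/mL: subtherapeutic.

0.3 μg/mL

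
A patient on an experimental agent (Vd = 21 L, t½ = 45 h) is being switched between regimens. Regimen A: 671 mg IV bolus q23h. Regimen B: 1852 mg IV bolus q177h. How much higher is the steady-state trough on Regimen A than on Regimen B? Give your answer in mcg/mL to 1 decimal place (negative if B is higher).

Regimen A: f = (1/2)^(23/45) ≈ 0.7017; Cmin,ss = (671/21)·f/(1−f) ≈ 75.163 mcg/mL.
Regimen B: f = (1/2)^(177/45) ≈ 0.0655; Cmin,ss = (1852/21)·f/(1−f) ≈ 6.181 mcg/mL.
Difference ≈ 75.163 − 6.181 ≈ 68.982 mcg/mL.

69.0 mcg/mL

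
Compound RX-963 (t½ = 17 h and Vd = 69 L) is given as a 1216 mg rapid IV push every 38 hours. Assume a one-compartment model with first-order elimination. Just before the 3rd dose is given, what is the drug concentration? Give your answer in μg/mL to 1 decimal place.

4.5 μg/mL

f = (1/2)^(τ/t½) = (1/2)^(38/17) ≈ 0.2124.
C₀ = D/Vd = 1216/69 ≈ 17.623 μg/mL.
Before the 3rd dose, 2 doses have been given. Superposition: Cmin = C₀·(f + f²).
≈ 17.623 × (0.2124 + 0.0451) ≈ 17.623 × 0.2575 ≈ 4.538 μg/mL.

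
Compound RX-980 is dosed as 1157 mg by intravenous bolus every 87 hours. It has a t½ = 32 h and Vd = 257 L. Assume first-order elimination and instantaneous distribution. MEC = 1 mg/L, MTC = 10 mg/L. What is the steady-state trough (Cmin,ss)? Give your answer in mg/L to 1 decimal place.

τ/t½ = 87/32 ≈ 2.7188, so fraction remaining f = (1/2)^(87/32) ≈ 0.1519.
Single-dose peak C₀ = D/Vd = 1157/257 ≈ 4.502 mg/L.
Steady-state trough Cmin,ss = C₀·f/(1−f) ≈ 4.502 × 0.1519/0.8481 ≈ 0.806 mg/L.
Trough 0.8 mg/L vs MEC 1 mg/L: subtherapeutic.

0.8 mg/L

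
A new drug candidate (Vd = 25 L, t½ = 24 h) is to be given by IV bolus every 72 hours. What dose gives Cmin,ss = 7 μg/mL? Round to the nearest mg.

1225 mg

τ/t½ = 72/24 ≈ 3, so f = (1/2)^(72/24) ≈ 0.125000.
Cmin,ss = (D/Vd)·f/(1−f), so D = Cmin,ss·Vd·(1−f)/f.
D = 7 × 25 × (1−f)/f ≈ 7 × 25 × 7.00000 ≈ 1225.00 mg.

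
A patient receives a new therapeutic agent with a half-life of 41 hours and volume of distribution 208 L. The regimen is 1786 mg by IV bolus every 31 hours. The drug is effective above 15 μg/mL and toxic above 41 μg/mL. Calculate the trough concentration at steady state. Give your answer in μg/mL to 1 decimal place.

12.5 μg/mL

Over one 31-h interval, 31/41 ≈ 0.7561 half-lives elapse, leaving f ≈ 0.5921 of each dose.
At steady state, accumulation factor R = 1/(1 − e^(−kτ)) ≈ 2.4516.
Single-dose peak C₀ = D/Vd = 1786/208 ≈ 8.587 μg/mL.
Steady-state peak Cmax,ss = C₀·R ≈ 8.587 × 2.4516 ≈ 21.052 μg/mL.
One interval later, Cmin,ss = Cmax,ss·e^(−kτ) ≈ 21.052 × 0.5921 ≈ 12.465 μg/mL.
Trough 12.5 μg/mL vs MEC 15 μg/mL: subtherapeutic.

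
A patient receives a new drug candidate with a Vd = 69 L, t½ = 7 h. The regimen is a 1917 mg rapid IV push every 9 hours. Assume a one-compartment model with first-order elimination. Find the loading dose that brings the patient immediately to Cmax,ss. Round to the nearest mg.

f = (1/2)^(9/7) ≈ 0.410168; accumulation ratio R = 1/(1−f) ≈ 1.69540.
Loading dose to hit Cmax,ss on first dose: D_load = D_maint·R ≈ 1917 × 1.69540 ≈ 3250.08 mg.

3250 mg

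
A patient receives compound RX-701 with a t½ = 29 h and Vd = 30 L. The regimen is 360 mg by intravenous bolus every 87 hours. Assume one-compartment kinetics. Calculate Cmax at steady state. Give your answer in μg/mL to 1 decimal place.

13.7 μg/mL

τ = 87 h = 3 half-lives, so f = (1/2)^3 = 0.125.
At steady state, R = 1/(1 − 0.125) = 8/7.
Single-dose peak C₀ = D/Vd = 360/30 = 12 μg/mL.
Steady-state peak Cmax,ss = C₀·R = 12 × 8/7 ≈ 13.714 μg/mL.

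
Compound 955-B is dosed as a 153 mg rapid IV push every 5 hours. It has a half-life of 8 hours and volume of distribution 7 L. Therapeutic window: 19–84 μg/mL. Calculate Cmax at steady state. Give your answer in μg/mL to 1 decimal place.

k = ln2/t½ = ln2/8 ≈ 0.086643 h⁻¹; fraction remaining f = e^(−kτ) = e^(−0.086643×5) ≈ 0.6484.
At steady state, accumulation factor R = 1/(1 − e^(−kτ)) ≈ 2.8441.
Each bolus raises the concentration by D/Vd = 153/7 ≈ 21.857 μg/mL.
Steady-state peak Cmax,ss = C₀·R ≈ 21.857 × 2.8441 ≈ 62.163 μg/mL.
Peak 62.2 μg/mL vs MTC 84 μg/mL: below toxic threshold.

62.2 μg/mL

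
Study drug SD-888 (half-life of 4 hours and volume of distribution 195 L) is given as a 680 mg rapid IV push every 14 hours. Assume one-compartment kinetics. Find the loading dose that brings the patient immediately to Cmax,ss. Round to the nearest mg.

f = (1/2)^(14/4) ≈ 0.088388; accumulation ratio R = 1/(1−f) ≈ 1.09696.
Loading dose to hit Cmax,ss on first dose: D_load = D_maint·R ≈ 680 × 1.09696 ≈ 745.93 mg.

746 mg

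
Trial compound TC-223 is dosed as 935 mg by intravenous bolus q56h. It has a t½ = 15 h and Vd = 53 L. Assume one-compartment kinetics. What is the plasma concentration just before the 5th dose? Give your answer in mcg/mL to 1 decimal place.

f = (1/2)^(τ/t½) = (1/2)^(56/15) ≈ 0.0752.
C₀ = D/Vd = 935/53 ≈ 17.642 mcg/mL.
Before the 5th dose, 4 doses have been given. Superposition: Cmin = C₀·(f + f² + … + f^4).
≈ 17.642 × (0.0752 + 0.0057 + 0.0004 + 0.0000) ≈ 17.642 × 0.0813 ≈ 1.434 mcg/mL.

1.4 mcg/mL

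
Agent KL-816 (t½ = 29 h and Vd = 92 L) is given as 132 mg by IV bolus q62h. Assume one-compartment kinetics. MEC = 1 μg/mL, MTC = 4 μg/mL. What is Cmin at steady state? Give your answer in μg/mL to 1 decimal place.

0.4 μg/mL

τ/t½ = 62/29 ≈ 2.1379, so fraction remaining f = (1/2)^(62/29) ≈ 0.2272.
Accumulation ratio R = 1/(1 − f) ≈ 1/0.7728 ≈ 1.2940.
Single-dose peak C₀ = D/Vd = 132/92 ≈ 1.435 μg/mL.
Cmax,ss = C₀/(1 − f) ≈ 1.435/0.7728 ≈ 1.857 μg/mL.
One interval later, Cmin,ss = Cmax,ss·e^(−kτ) ≈ 1.857 × 0.2272 ≈ 0.422 μg/mL.
Trough 0.4 μg/mL vs MEC 1 μg/mL: subtherapeutic.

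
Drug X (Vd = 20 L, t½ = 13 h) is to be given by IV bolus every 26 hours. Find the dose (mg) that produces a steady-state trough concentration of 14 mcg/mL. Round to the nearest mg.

τ/t½ = 26/13 ≈ 2, so f = (1/2)^(26/13) ≈ 0.250000.
Cmin,ss = (D/Vd)·f/(1−f), so D = Cmin,ss·Vd·(1−f)/f.
D = 14 × 20 × (1−f)/f ≈ 14 × 20 × 3.00000 ≈ 840.00 mg.

840 mg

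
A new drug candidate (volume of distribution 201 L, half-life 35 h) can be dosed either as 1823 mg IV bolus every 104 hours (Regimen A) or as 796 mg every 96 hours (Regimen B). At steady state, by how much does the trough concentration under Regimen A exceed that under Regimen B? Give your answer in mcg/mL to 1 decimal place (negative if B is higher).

0.6 mcg/mL

Regimen A: f = (1/2)^(104/35) ≈ 0.1275; Cmin,ss = (1823/201)·f/(1−f) ≈ 1.325 mcg/mL.
Regimen B: f = (1/2)^(96/35) ≈ 0.1494; Cmin,ss = (796/201)·f/(1−f) ≈ 0.696 mcg/mL.
Difference ≈ 1.325 − 0.696 ≈ 0.629 mcg/mL.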